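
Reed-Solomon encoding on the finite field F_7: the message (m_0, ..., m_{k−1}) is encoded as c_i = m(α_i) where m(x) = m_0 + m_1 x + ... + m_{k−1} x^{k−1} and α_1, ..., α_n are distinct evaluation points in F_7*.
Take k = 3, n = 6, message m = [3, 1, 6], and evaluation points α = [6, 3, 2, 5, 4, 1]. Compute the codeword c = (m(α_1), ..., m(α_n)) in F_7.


c = [1, 4, 1, 4, 5, 3]

Message polynomial: m(x) = 3 + 1·x + 6·x^2 (mod 7).
For each evaluation point α_i, compute m(α_i) mod 7:
  α_1 = 6: Horner steps 6 → 2 → 1, so m(6) = 1.
  α_2 = 3: Horner steps 6 → 5 → 4, so m(3) = 4.
  α_3 = 2: Horner steps 6 → 6 → 1, so m(2) = 1.
  α_4 = 5: Horner steps 6 → 3 → 4, so m(5) = 4.
  α_5 = 4: Horner steps 6 → 4 → 5, so m(4) = 5.
  α_6 = 1: Horner steps 6 → 0 → 3, so m(1) = 3.
Codeword c = [1, 4, 1, 4, 5, 3] ∈ F_7^6.


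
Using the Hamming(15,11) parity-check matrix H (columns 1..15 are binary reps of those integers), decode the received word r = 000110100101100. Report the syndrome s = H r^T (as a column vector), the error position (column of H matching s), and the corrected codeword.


s = (1, 1, 0, 1)^T, error position = 13, corrected codeword c = 000110100101000

Compute s = H r^T mod 2 one row at a time:
  s_1 = 0 + 0 + 1 + 0 + 1 + 1 + 0 + 0 = 3 ≡ 1 (mod 2).
  s_2 = 1 + 1 + 0 + 1 + 1 + 1 + 0 + 0 = 5 ≡ 1 (mod 2).
  s_3 = 0 + 0 + 0 + 1 + 1 + 0 + 0 + 0 = 2 ≡ 0 (mod 2).
  s_4 = 0 + 0 + 1 + 1 + 0 + 0 + 1 + 0 = 3 ≡ 1 (mod 2).
s = (1, 1, 0, 1)^T — this equals column 13 of H (binary 1101), so error is at position 13.
Correct: flip bit 13 of r = 000110100101100 to get c = 000110100101000.


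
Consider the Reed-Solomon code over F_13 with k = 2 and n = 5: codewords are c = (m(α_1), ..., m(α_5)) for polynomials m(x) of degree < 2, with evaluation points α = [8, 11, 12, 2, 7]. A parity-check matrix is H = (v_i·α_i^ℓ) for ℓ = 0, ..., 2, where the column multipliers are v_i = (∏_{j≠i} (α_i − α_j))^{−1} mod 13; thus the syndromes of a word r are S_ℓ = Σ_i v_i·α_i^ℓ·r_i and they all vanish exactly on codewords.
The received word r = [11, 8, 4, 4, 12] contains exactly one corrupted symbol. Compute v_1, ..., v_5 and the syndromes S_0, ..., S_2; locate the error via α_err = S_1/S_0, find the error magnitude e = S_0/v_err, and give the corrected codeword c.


S = (2, 11, 2), error at position 3, error magnitude e = 10, c = [11, 8, 7, 4, 12].

Step 1: column multipliers v_i = (∏_{j≠i}(α_i − α_j))^{−1} mod 13.
  i = 1 (α = 8): (8−11)(8−12)(8−2)(8−7) = (−3)·(−4)·6·1 = 72 ≡ 7, so v_1 = 7^{−1} = 2 (mod 13).
  i = 2 (α = 11): (11−8)(11−12)(11−2)(11−7) = 3·(−1)·9·4 = −108 ≡ 9, so v_2 = 9^{−1} = 3 (mod 13).
  i = 3 (α = 12): (12−8)(12−11)(12−2)(12−7) = 4·1·10·5 = 200 ≡ 5, so v_3 = 5^{−1} = 8 (mod 13).
  i = 4 (α = 2): (2−8)(2−11)(2−12)(2−7) = (−6)·(−9)·(−10)·(−5) = 2700 ≡ 9, so v_4 = 9^{−1} = 3 (mod 13).
  i = 5 (α = 7): (7−8)(7−11)(7−12)(7−2) = (−1)·(−4)·(−5)·5 = −100 ≡ 4, so v_5 = 4^{−1} = 10 (mod 13).
  v = [2, 3, 8, 3, 10].
Step 2: syndromes of r = [11, 8, 4, 4, 12] (all sums mod 13).
  S_0 = Σ v_i r_i = 2·11 + 3·8 + 8·4 + 3·4 + 10·12 = 210 ≡ 2.
  S_1 = Σ v_i α_i r_i = 2·8·11 + 3·11·8 + 8·12·4 + 3·2·4 + 10·7·12 = 1688 ≡ 11.
  α_i^2 mod 13 = [12, 4, 1, 4, 10].
  S_2 = Σ v_i α_i^2 r_i = 2·12·11 + 3·4·8 + 8·1·4 + 3·4·4 + 10·10·12 = 1640 ≡ 2.
  S = (2, 11, 2) ≠ 0, so r is not a codeword (an error is present).
Step 3: locate the error. For a single error e at position i, S_ℓ = v_i·e·α_i^ℓ, so α_err = S_1/S_0.
  S_0^{−1} = 2^{−1} = 7 (mod 13), so α_err = 11·7 = 77 ≡ 12 = α_3. Error position i = 3.
  Consistency check: S_2/S_1 = 2·6 = 12 ≡ 12 = α_err ✓ (single-error assumption holds).
Step 4: error magnitude e = S_0/v_3 = S_0·∏_{j≠3}(α_3 − α_j) = 2·5 = 10 ≡ 10 (mod 13).
Step 5: correct position 3: c_3 = r_3 − e = 4 − 10 ≡ 7 (mod 13). Hence c = [11, 8, 7, 4, 12].
  Check: interpolating c through the α_i gives m(x) = 6 + 12·x (degree < 2) with m(α_i) = c_i for every i, so c is indeed a codeword.


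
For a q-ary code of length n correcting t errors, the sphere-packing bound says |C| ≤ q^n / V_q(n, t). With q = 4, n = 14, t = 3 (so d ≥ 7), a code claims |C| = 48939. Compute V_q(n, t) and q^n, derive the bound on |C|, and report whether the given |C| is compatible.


V_q(n, t) = 10690, q^n = 268435456, Hamming bound = 25110, |C| = 48939 > bound (violated).

Step 1: Compute V_q(n, t) = Σ_{j=0}^3 C(n, j) (q−1)^j.
  j = 0: C(14,0)·(3)^0 = 1·1 = 1.
  j = 1: C(14,1)·(3)^1 = 14·3 = 42.
  j = 2: C(14,2)·(3)^2 = 91·9 = 819.
  j = 3: C(14,3)·(3)^3 = 364·27 = 9828.
  V_q(n, t) = 1 + 42 + 819 + 9828 = 10690.
Step 2: q^n = 4^14 = 268435456.
Step 3: Hamming bound ⌊q^n / V_q(n,t)⌋ = ⌊268435456/10690⌋ = 25110.
Step 4: Compare |C| = 48939 to 25110: violated.
The claimed |C| lies above the Hamming bound, so no 4-ary code of length 14 with d ≥ 7 can have 48939 codewords.


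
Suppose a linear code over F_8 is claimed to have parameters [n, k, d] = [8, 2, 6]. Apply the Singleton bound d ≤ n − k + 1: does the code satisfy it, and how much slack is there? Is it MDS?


Singleton RHS = n − k + 1 = 7, slack = 1, bound satisfied, not MDS.

Singleton bound: d ≤ n − k + 1.
Here n = 8, k = 2, so n − k + 1 = 7.
Given d = 6, check d ≤ 7: YES.
Slack = (n − k + 1) − d = 1.
The code is NOT MDS (slack = 1 > 0).
Description: the claimed parameters are [8, 2, 6]_8; such a code would be non-MDS.


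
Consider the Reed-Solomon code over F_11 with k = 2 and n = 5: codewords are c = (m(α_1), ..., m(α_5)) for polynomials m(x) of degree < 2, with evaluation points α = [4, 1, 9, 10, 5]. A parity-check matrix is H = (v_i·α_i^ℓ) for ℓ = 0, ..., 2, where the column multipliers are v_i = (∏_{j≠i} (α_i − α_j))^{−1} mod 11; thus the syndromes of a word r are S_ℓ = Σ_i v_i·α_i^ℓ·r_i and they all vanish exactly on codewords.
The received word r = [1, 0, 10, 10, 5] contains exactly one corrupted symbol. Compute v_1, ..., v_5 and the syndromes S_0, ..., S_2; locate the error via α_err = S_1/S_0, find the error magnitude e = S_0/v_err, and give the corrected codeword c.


S = (3, 8, 3), error at position 4, error magnitude e = 7, c = [1, 0, 10, 3, 5].

Step 1: column multipliers v_i = (∏_{j≠i}(α_i − α_j))^{−1} mod 11.
  i = 1 (α = 4): (4−1)(4−9)(4−10)(4−5) = 3·(−5)·(−6)·(−1) = −90 ≡ 9, so v_1 = 9^{−1} = 5 (mod 11).
  i = 2 (α = 1): (1−4)(1−9)(1−10)(1−5) = (−3)·(−8)·(−9)·(−4) = 864 ≡ 6, so v_2 = 6^{−1} = 2 (mod 11).
  i = 3 (α = 9): (9−4)(9−1)(9−10)(9−5) = 5·8·(−1)·4 = −160 ≡ 5, so v_3 = 5^{−1} = 9 (mod 11).
  i = 4 (α = 10): (10−4)(10−1)(10−9)(10−5) = 6·9·1·5 = 270 ≡ 6, so v_4 = 6^{−1} = 2 (mod 11).
  i = 5 (α = 5): (5−4)(5−1)(5−9)(5−10) = 1·4·(−4)·(−5) = 80 ≡ 3, so v_5 = 3^{−1} = 4 (mod 11).
  v = [5, 2, 9, 2, 4].
Step 2: syndromes of r = [1, 0, 10, 10, 5] (all sums mod 11).
  S_0 = Σ v_i r_i = 5·1 + 2·0 + 9·10 + 2·10 + 4·5 = 135 ≡ 3.
  S_1 = Σ v_i α_i r_i = 5·4·1 + 2·1·0 + 9·9·10 + 2·10·10 + 4·5·5 = 1130 ≡ 8.
  α_i^2 mod 11 = [5, 1, 4, 1, 3].
  S_2 = Σ v_i α_i^2 r_i = 5·5·1 + 2·1·0 + 9·4·10 + 2·1·10 + 4·3·5 = 465 ≡ 3.
  S = (3, 8, 3) ≠ 0, so r is not a codeword (an error is present).
Step 3: locate the error. For a single error e at position i, S_ℓ = v_i·e·α_i^ℓ, so α_err = S_1/S_0.
  S_0^{−1} = 3^{−1} = 4 (mod 11), so α_err = 8·4 = 32 ≡ 10 = α_4. Error position i = 4.
  Consistency check: S_2/S_1 = 3·7 = 21 ≡ 10 = α_err ✓ (single-error assumption holds).
Step 4: error magnitude e = S_0/v_4 = S_0·∏_{j≠4}(α_4 − α_j) = 3·6 = 18 ≡ 7 (mod 11).
Step 5: correct position 4: c_4 = r_4 − e = 10 − 7 ≡ 3 (mod 11). Hence c = [1, 0, 10, 3, 5].
  Check: interpolating c through the α_i gives m(x) = 7 + 4·x (degree < 2) with m(α_i) = c_i for every i, so c is indeed a codeword.


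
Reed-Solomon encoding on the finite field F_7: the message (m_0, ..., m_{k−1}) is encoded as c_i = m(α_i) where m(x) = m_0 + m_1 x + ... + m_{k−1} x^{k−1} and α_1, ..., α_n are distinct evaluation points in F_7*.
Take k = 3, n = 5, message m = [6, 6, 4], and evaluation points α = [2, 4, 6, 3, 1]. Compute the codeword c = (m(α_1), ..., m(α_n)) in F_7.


c = [6, 3, 4, 4, 2]

Message polynomial: m(x) = 6 + 6·x + 4·x^2 (mod 7).
For each evaluation point α_i, compute m(α_i) mod 7:
  α_1 = 2: Horner steps 4 → 0 → 6, so m(2) = 6.
  α_2 = 4: Horner steps 4 → 1 → 3, so m(4) = 3.
  α_3 = 6: Horner steps 4 → 2 → 4, so m(6) = 4.
  α_4 = 3: Horner steps 4 → 4 → 4, so m(3) = 4.
  α_5 = 1: Horner steps 4 → 3 → 2, so m(1) = 2.
Codeword c = [6, 3, 4, 4, 2] ∈ F_7^5.


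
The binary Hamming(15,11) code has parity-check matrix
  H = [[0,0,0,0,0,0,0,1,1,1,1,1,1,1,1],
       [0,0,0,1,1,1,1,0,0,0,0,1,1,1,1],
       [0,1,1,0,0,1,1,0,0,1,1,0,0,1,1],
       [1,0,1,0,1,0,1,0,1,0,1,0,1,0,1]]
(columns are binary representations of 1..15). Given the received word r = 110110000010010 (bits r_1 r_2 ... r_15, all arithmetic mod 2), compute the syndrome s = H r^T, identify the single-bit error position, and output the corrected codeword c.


s = (0, 1, 1, 1)^T, error position = 7, corrected codeword c = 110110100010010

Compute s = H r^T mod 2 one row at a time:
  s_1 = 0 + 0 + 0 + 1 + 0 + 0 + 1 + 0 = 2 ≡ 0 (mod 2).
  s_2 = 1 + 1 + 0 + 0 + 0 + 0 + 1 + 0 = 3 ≡ 1 (mod 2).
  s_3 = 1 + 0 + 0 + 0 + 0 + 1 + 1 + 0 = 3 ≡ 1 (mod 2).
  s_4 = 1 + 0 + 1 + 0 + 0 + 1 + 0 + 0 = 3 ≡ 1 (mod 2).
s = (0, 1, 1, 1)^T — this equals column 7 of H (binary 0111), so error is at position 7.
Correct: flip bit 7 of r = 110110000010010 to get c = 110110100010010.


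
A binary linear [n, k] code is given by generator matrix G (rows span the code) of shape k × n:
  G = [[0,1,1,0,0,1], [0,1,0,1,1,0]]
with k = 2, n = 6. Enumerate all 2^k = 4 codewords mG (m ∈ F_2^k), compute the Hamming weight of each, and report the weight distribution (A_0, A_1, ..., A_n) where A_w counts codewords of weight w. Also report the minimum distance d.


Weight distribution: A_0 = 1, A_3 = 2, A_4 = 1. Minimum distance d = 3.

Enumerate all 2^2 = 4 messages m ∈ F_2^2.
For each, compute codeword c = mG in F_2^6, then tally its weight.
  m = 00 → c = 000000, weight = 0.
  m = 10 → c = 011001, weight = 3.
  m = 01 → c = 010110, weight = 3.
  m = 11 → c = 001111, weight = 4.
Tally weights:
  weight 0: 1 codewords.
  weight 3: 2 codewords.
  weight 4: 1 codewords.
Minimum distance d = smallest w > 0 with A_w > 0 = 3.
Sanity: Σ A_w = 4 = 2^2 = 4 ✓.


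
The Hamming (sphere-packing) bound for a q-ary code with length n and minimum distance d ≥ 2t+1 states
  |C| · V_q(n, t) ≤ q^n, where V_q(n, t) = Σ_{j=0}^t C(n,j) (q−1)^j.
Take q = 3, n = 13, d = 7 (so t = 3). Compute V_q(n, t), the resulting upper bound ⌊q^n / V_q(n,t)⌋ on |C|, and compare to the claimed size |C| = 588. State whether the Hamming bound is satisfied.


V_q(n, t) = 2627, q^n = 1594323, Hamming bound = 606, |C| = 588 ≤ bound (satisfied).

Step 1: Compute V_q(n, t) = Σ_{j=0}^3 C(n, j) (q−1)^j.
  j = 0: C(13,0)·(2)^0 = 1·1 = 1.
  j = 1: C(13,1)·(2)^1 = 13·2 = 26.
  j = 2: C(13,2)·(2)^2 = 78·4 = 312.
  j = 3: C(13,3)·(2)^3 = 286·8 = 2288.
  V_q(n, t) = 1 + 26 + 312 + 2288 = 2627.
Step 2: q^n = 3^13 = 1594323.
Step 3: Hamming bound ⌊q^n / V_q(n,t)⌋ = ⌊1594323/2627⌋ = 606.
Step 4: Compare |C| = 588 to 606: satisfied.
The claimed |C| lies below the Hamming bound.


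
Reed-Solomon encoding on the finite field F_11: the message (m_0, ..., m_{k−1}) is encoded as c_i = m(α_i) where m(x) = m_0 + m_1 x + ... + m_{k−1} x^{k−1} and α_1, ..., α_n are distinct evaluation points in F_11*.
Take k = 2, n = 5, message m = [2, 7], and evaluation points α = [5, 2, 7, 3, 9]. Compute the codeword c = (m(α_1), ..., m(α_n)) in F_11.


c = [4, 5, 7, 1, 10]

Message polynomial: m(x) = 2 + 7·x (mod 11).
For each evaluation point α_i, compute m(α_i) mod 11:
  α_1 = 5: Horner steps 7 → 4, so m(5) = 4.
  α_2 = 2: Horner steps 7 → 5, so m(2) = 5.
  α_3 = 7: Horner steps 7 → 7, so m(7) = 7.
  α_4 = 3: Horner steps 7 → 1, so m(3) = 1.
  α_5 = 9: Horner steps 7 → 10, so m(9) = 10.
Codeword c = [4, 5, 7, 1, 10] ∈ F_11^5.


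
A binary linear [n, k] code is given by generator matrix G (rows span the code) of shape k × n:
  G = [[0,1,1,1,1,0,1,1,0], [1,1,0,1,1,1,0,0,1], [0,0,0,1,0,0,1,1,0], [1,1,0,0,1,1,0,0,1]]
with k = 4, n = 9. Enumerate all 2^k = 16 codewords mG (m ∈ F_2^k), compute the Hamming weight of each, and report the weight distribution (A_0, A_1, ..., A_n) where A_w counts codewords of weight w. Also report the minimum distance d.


Weight distribution: A_0 = 1, A_1 = 1, A_2 = 1, A_3 = 2, A_4 = 2, A_5 = 3, A_6 = 3, A_7 = 2, A_8 = 1. Minimum distance d = 1.

Enumerate all 2^4 = 16 messages m ∈ F_2^4.
For each, compute codeword c = mG in F_2^9, then tally its weight.
  m = 0000 → c = 000000000, weight = 0.
  m = 1000 → c = 011110110, weight = 6.
  m = 0100 → c = 110111001, weight = 6.
  m = 1100 → c = 101001111, weight = 6.
  m = 0010 → c = 000100110, weight = 3.
  m = 1010 → c = 011010000, weight = 3.
  m = 0110 → c = 110011111, weight = 7.
  m = 1110 → c = 101101001, weight = 5.
  m = 0001 → c = 110011001, weight = 5.
  m = 1001 → c = 101101111, weight = 7.
  m = 0101 → c = 000100000, weight = 1.
  m = 1101 → c = 011010110, weight = 5.
  m = 0011 → c = 110111111, weight = 8.
  m = 1011 → c = 101001001, weight = 4.
  m = 0111 → c = 000000110, weight = 2.
  m = 1111 → c = 011110000, weight = 4.
Tally weights:
  weight 0: 1 codewords.
  weight 1: 1 codewords.
  weight 2: 1 codewords.
  weight 3: 2 codewords.
  weight 4: 2 codewords.
  weight 5: 3 codewords.
  weight 6: 3 codewords.
  weight 7: 2 codewords.
  weight 8: 1 codewords.
Minimum distance d = smallest w > 0 with A_w > 0 = 1.
Sanity: Σ A_w = 16 = 2^4 = 16 ✓.


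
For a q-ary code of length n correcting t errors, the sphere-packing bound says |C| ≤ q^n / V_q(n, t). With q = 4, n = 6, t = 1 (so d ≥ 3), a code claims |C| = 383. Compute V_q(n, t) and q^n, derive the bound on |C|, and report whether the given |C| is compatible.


V_q(n, t) = 19, q^n = 4096, Hamming bound = 215, |C| = 383 > bound (violated).

Step 1: Compute V_q(n, t) = Σ_{j=0}^1 C(n, j) (q−1)^j.
  j = 0: C(6,0)·(3)^0 = 1·1 = 1.
  j = 1: C(6,1)·(3)^1 = 6·3 = 18.
  V_q(n, t) = 1 + 18 = 19.
Step 2: q^n = 4^6 = 4096.
Step 3: Hamming bound ⌊q^n / V_q(n,t)⌋ = ⌊4096/19⌋ = 215.
Step 4: Compare |C| = 383 to 215: violated.
The claimed |C| lies above the Hamming bound, so no 4-ary code of length 6 with d ≥ 3 can have 383 codewords.


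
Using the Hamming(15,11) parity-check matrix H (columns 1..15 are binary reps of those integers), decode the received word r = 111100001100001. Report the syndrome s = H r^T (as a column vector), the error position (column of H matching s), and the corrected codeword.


s = (1, 0, 0, 0)^T, error position = 8, corrected codeword c = 111100011100001

Compute s = H r^T mod 2 one row at a time:
  s_1 = 0 + 1 + 1 + 0 + 0 + 0 + 0 + 1 = 3 ≡ 1 (mod 2).
  s_2 = 1 + 0 + 0 + 0 + 0 + 0 + 0 + 1 = 2 ≡ 0 (mod 2).
  s_3 = 1 + 1 + 0 + 0 + 1 + 0 + 0 + 1 = 4 ≡ 0 (mod 2).
  s_4 = 1 + 1 + 0 + 0 + 1 + 0 + 0 + 1 = 4 ≡ 0 (mod 2).
s = (1, 0, 0, 0)^T — this equals column 8 of H (binary 1000), so error is at position 8.
Correct: flip bit 8 of r = 111100001100001 to get c = 111100011100001.


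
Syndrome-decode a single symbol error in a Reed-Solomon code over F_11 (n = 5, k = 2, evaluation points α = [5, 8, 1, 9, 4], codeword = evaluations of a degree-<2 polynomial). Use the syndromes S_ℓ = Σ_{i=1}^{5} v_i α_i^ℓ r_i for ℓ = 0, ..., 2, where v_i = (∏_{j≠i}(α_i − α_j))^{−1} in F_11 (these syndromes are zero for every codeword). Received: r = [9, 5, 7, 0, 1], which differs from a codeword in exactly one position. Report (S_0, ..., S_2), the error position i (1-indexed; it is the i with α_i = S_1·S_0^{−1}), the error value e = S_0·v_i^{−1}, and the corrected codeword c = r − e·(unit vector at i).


S = (7, 6, 2), error at position 5, error magnitude e = 9, c = [9, 5, 7, 0, 3].

Step 1: column multipliers v_i = (∏_{j≠i}(α_i − α_j))^{−1} mod 11.
  i = 1 (α = 5): (5−8)(5−1)(5−9)(5−4) = (−3)·4·(−4)·1 = 48 ≡ 4, so v_1 = 4^{−1} = 3 (mod 11).
  i = 2 (α = 8): (8−5)(8−1)(8−9)(8−4) = 3·7·(−1)·4 = −84 ≡ 4, so v_2 = 4^{−1} = 3 (mod 11).
  i = 3 (α = 1): (1−5)(1−8)(1−9)(1−4) = (−4)·(−7)·(−8)·(−3) = 672 ≡ 1, so v_3 = 1^{−1} = 1 (mod 11).
  i = 4 (α = 9): (9−5)(9−8)(9−1)(9−4) = 4·1·8·5 = 160 ≡ 6, so v_4 = 6^{−1} = 2 (mod 11).
  i = 5 (α = 4): (4−5)(4−8)(4−1)(4−9) = (−1)·(−4)·3·(−5) = −60 ≡ 6, so v_5 = 6^{−1} = 2 (mod 11).
  v = [3, 3, 1, 2, 2].
Step 2: syndromes of r = [9, 5, 7, 0, 1] (all sums mod 11).
  S_0 = Σ v_i r_i = 3·9 + 3·5 + 1·7 + 2·0 + 2·1 = 51 ≡ 7.
  S_1 = Σ v_i α_i r_i = 3·5·9 + 3·8·5 + 1·1·7 + 2·9·0 + 2·4·1 = 270 ≡ 6.
  α_i^2 mod 11 = [3, 9, 1, 4, 5].
  S_2 = Σ v_i α_i^2 r_i = 3·3·9 + 3·9·5 + 1·1·7 + 2·4·0 + 2·5·1 = 233 ≡ 2.
  S = (7, 6, 2) ≠ 0, so r is not a codeword (an error is present).
Step 3: locate the error. For a single error e at position i, S_ℓ = v_i·e·α_i^ℓ, so α_err = S_1/S_0.
  S_0^{−1} = 7^{−1} = 8 (mod 11), so α_err = 6·8 = 48 ≡ 4 = α_5. Error position i = 5.
  Consistency check: S_2/S_1 = 2·2 = 4 ≡ 4 = α_err ✓ (single-error assumption holds).
Step 4: error magnitude e = S_0/v_5 = S_0·∏_{j≠5}(α_5 − α_j) = 7·6 = 42 ≡ 9 (mod 11).
Step 5: correct position 5: c_5 = r_5 − e = 1 − 9 ≡ 3 (mod 11). Hence c = [9, 5, 7, 0, 3].
  Check: interpolating c through the α_i gives m(x) = 1 + 6·x (degree < 2) with m(α_i) = c_i for every i, so c is indeed a codeword.


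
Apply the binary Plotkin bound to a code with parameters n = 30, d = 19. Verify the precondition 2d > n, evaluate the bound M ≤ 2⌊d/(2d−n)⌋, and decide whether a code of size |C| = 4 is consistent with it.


Plotkin bound M ≤ 4; given |C| = 4 ≤ bound (satisfied).

Check applicability: 2d = 38, n = 30.
2d − n = 8 > 0, so Plotkin applies.
Compute d/(2d−n) = 19/8 ≈ 2.3750.
⌊d/(2d−n)⌋ = 2.
Plotkin bound: M ≤ 2·2 = 4.
Given |C| = 4, check: satisfied.
This |C| is at the Plotkin bound.


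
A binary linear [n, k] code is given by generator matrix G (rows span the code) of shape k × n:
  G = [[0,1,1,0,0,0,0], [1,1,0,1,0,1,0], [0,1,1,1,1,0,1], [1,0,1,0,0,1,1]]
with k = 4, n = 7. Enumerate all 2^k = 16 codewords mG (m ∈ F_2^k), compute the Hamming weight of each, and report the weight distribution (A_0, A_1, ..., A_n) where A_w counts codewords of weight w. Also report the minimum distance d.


Weight distribution: A_0 = 1, A_1 = 1, A_2 = 2, A_3 = 2, A_4 = 5, A_5 = 5. Minimum distance d = 1.

Enumerate all 2^4 = 16 messages m ∈ F_2^4.
For each, compute codeword c = mG in F_2^7, then tally its weight.
  m = 0000 → c = 0000000, weight = 0.
  m = 1000 → c = 0110000, weight = 2.
  m = 0100 → c = 1101010, weight = 4.
  m = 1100 → c = 1011010, weight = 4.
  m = 0010 → c = 0111101, weight = 5.
  m = 1010 → c = 0001101, weight = 3.
  m = 0110 → c = 1010111, weight = 5.
  m = 1110 → c = 1100111, weight = 5.
  m = 0001 → c = 1010011, weight = 4.
  m = 1001 → c = 1100011, weight = 4.
  m = 0101 → c = 0111001, weight = 4.
  m = 1101 → c = 0001001, weight = 2.
  m = 0011 → c = 1101110, weight = 5.
  m = 1011 → c = 1011110, weight = 5.
  m = 0111 → c = 0000100, weight = 1.
  m = 1111 → c = 0110100, weight = 3.
Tally weights:
  weight 0: 1 codewords.
  weight 1: 1 codewords.
  weight 2: 2 codewords.
  weight 3: 2 codewords.
  weight 4: 5 codewords.
  weight 5: 5 codewords.
Minimum distance d = smallest w > 0 with A_w > 0 = 1.
Sanity: Σ A_w = 16 = 2^4 = 16 ✓.


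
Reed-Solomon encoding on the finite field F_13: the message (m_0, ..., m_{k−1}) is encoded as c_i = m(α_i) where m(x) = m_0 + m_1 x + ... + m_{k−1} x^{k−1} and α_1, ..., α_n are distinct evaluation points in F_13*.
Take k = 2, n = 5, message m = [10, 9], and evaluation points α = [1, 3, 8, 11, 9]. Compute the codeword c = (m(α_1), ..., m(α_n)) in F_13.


c = [6, 11, 4, 5, 0]

Message polynomial: m(x) = 10 + 9·x (mod 13).
For each evaluation point α_i, compute m(α_i) mod 13:
  α_1 = 1: Horner steps 9 → 6, so m(1) = 6.
  α_2 = 3: Horner steps 9 → 11, so m(3) = 11.
  α_3 = 8: Horner steps 9 → 4, so m(8) = 4.
  α_4 = 11: Horner steps 9 → 5, so m(11) = 5.
  α_5 = 9: Horner steps 9 → 0, so m(9) = 0.
Codeword c = [6, 11, 4, 5, 0] ∈ F_13^5.


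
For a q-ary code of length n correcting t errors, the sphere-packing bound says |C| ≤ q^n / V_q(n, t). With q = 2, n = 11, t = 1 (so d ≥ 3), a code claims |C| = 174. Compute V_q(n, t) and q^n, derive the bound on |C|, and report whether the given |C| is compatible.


V_q(n, t) = 12, q^n = 2048, Hamming bound = 170, |C| = 174 > bound (violated).

Step 1: Compute V_q(n, t) = Σ_{j=0}^1 C(n, j) (q−1)^j.
  j = 0: C(11,0)·(1)^0 = 1·1 = 1.
  j = 1: C(11,1)·(1)^1 = 11·1 = 11.
  V_q(n, t) = 1 + 11 = 12.
Step 2: q^n = 2^11 = 2048.
Step 3: Hamming bound ⌊q^n / V_q(n,t)⌋ = ⌊2048/12⌋ = 170.
Step 4: Compare |C| = 174 to 170: violated.
The claimed |C| lies above the Hamming bound, so no 2-ary code of length 11 with d ≥ 3 can have 174 codewords.


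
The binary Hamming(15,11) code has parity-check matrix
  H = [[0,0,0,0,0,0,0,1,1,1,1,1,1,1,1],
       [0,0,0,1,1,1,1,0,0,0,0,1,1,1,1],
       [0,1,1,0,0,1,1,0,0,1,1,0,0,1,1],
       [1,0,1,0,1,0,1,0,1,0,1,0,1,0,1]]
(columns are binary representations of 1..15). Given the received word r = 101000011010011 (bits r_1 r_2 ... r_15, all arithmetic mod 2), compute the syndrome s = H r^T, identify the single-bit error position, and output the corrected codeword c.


s = (1, 0, 0, 1)^T, error position = 9, corrected codeword c = 101000010010011

Compute s = H r^T mod 2 one row at a time:
  s_1 = 1 + 1 + 0 + 1 + 0 + 0 + 1 + 1 = 5 ≡ 1 (mod 2).
  s_2 = 0 + 0 + 0 + 0 + 0 + 0 + 1 + 1 = 2 ≡ 0 (mod 2).
  s_3 = 0 + 1 + 0 + 0 + 0 + 1 + 1 + 1 = 4 ≡ 0 (mod 2).
  s_4 = 1 + 1 + 0 + 0 + 1 + 1 + 0 + 1 = 5 ≡ 1 (mod 2).
s = (1, 0, 0, 1)^T — this equals column 9 of H (binary 1001), so error is at position 9.
Correct: flip bit 9 of r = 101000011010011 to get c = 101000010010011.


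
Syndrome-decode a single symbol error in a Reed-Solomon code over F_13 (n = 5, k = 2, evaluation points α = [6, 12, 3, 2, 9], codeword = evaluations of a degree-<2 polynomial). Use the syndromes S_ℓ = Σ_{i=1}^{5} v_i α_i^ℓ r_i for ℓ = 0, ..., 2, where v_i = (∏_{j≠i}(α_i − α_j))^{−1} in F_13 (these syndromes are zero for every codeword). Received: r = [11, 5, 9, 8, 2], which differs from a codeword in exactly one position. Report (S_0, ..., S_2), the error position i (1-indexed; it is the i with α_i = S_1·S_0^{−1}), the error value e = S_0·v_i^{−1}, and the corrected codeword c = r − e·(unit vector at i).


S = (8, 9, 2), error at position 1, error magnitude e = 12, c = [12, 5, 9, 8, 2].

Step 1: column multipliers v_i = (∏_{j≠i}(α_i − α_j))^{−1} mod 13.
  i = 1 (α = 6): (6−12)(6−3)(6−2)(6−9) = (−6)·3·4·(−3) = 216 ≡ 8, so v_1 = 8^{−1} = 5 (mod 13).
  i = 2 (α = 12): (12−6)(12−3)(12−2)(12−9) = 6·9·10·3 = 1620 ≡ 8, so v_2 = 8^{−1} = 5 (mod 13).
  i = 3 (α = 3): (3−6)(3−12)(3−2)(3−9) = (−3)·(−9)·1·(−6) = −162 ≡ 7, so v_3 = 7^{−1} = 2 (mod 13).
  i = 4 (α = 2): (2−6)(2−12)(2−3)(2−9) = (−4)·(−10)·(−1)·(−7) = 280 ≡ 7, so v_4 = 7^{−1} = 2 (mod 13).
  i = 5 (α = 9): (9−6)(9−12)(9−3)(9−2) = 3·(−3)·6·7 = −378 ≡ 12, so v_5 = 12^{−1} = 12 (mod 13).
  v = [5, 5, 2, 2, 12].
Step 2: syndromes of r = [11, 5, 9, 8, 2] (all sums mod 13).
  S_0 = Σ v_i r_i = 5·11 + 5·5 + 2·9 + 2·8 + 12·2 = 138 ≡ 8.
  S_1 = Σ v_i α_i r_i = 5·6·11 + 5·12·5 + 2·3·9 + 2·2·8 + 12·9·2 = 932 ≡ 9.
  α_i^2 mod 13 = [10, 1, 9, 4, 3].
  S_2 = Σ v_i α_i^2 r_i = 5·10·11 + 5·1·5 + 2·9·9 + 2·4·8 + 12·3·2 = 873 ≡ 2.
  S = (8, 9, 2) ≠ 0, so r is not a codeword (an error is present).
Step 3: locate the error. For a single error e at position i, S_ℓ = v_i·e·α_i^ℓ, so α_err = S_1/S_0.
  S_0^{−1} = 8^{−1} = 5 (mod 13), so α_err = 9·5 = 45 ≡ 6 = α_1. Error position i = 1.
  Consistency check: S_2/S_1 = 2·3 = 6 ≡ 6 = α_err ✓ (single-error assumption holds).
Step 4: error magnitude e = S_0/v_1 = S_0·∏_{j≠1}(α_1 − α_j) = 8·8 = 64 ≡ 12 (mod 13).
Step 5: correct position 1: c_1 = r_1 − e = 11 − 12 ≡ 12 (mod 13). Hence c = [12, 5, 9, 8, 2].
  Check: interpolating c through the α_i gives m(x) = 6 + 1·x (degree < 2) with m(α_i) = c_i for every i, so c is indeed a codeword.


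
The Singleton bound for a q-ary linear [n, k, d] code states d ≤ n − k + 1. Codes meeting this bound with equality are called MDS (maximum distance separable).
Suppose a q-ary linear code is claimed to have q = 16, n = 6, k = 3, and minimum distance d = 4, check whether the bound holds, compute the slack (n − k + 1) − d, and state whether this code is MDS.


Singleton RHS = n − k + 1 = 4, slack = 0, bound satisfied, MDS.

Singleton bound: d ≤ n − k + 1.
Here n = 6, k = 3, so n − k + 1 = 4.
Given d = 4, check d ≤ 4: YES.
Slack = (n − k + 1) − d = 0.
The code is MDS (slack = 0).
Description: the claimed parameters are [6, 3, 4]_16; such a code would be MDS (meets Singleton bound).


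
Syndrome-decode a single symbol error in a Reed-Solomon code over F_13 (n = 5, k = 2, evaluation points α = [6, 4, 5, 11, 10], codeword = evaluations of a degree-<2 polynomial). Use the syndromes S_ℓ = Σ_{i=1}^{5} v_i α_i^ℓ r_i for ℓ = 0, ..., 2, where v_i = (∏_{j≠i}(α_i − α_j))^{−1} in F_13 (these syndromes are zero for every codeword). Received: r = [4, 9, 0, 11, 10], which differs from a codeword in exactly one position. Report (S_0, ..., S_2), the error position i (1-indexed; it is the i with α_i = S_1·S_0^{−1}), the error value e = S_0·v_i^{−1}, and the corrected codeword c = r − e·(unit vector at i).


S = (12, 3, 4), error at position 5, error magnitude e = 3, c = [4, 9, 0, 11, 7].

Step 1: column multipliers v_i = (∏_{j≠i}(α_i − α_j))^{−1} mod 13.
  i = 1 (α = 6): (6−4)(6−5)(6−11)(6−10) = 2·1·(−5)·(−4) = 40 ≡ 1, so v_1 = 1^{−1} = 1 (mod 13).
  i = 2 (α = 4): (4−6)(4−5)(4−11)(4−10) = (−2)·(−1)·(−7)·(−6) = 84 ≡ 6, so v_2 = 6^{−1} = 11 (mod 13).
  i = 3 (α = 5): (5−6)(5−4)(5−11)(5−10) = (−1)·1·(−6)·(−5) = −30 ≡ 9, so v_3 = 9^{−1} = 3 (mod 13).
  i = 4 (α = 11): (11−6)(11−4)(11−5)(11−10) = 5·7·6·1 = 210 ≡ 2, so v_4 = 2^{−1} = 7 (mod 13).
  i = 5 (α = 10): (10−6)(10−4)(10−5)(10−11) = 4·6·5·(−1) = −120 ≡ 10, so v_5 = 10^{−1} = 4 (mod 13).
  v = [1, 11, 3, 7, 4].
Step 2: syndromes of r = [4, 9, 0, 11, 10] (all sums mod 13).
  S_0 = Σ v_i r_i = 1·4 + 11·9 + 3·0 + 7·11 + 4·10 = 220 ≡ 12.
  S_1 = Σ v_i α_i r_i = 1·6·4 + 11·4·9 + 3·5·0 + 7·11·11 + 4·10·10 = 1667 ≡ 3.
  α_i^2 mod 13 = [10, 3, 12, 4, 9].
  S_2 = Σ v_i α_i^2 r_i = 1·10·4 + 11·3·9 + 3·12·0 + 7·4·11 + 4·9·10 = 1005 ≡ 4.
  S = (12, 3, 4) ≠ 0, so r is not a codeword (an error is present).
Step 3: locate the error. For a single error e at position i, S_ℓ = v_i·e·α_i^ℓ, so α_err = S_1/S_0.
  S_0^{−1} = 12^{−1} = 12 (mod 13), so α_err = 3·12 = 36 ≡ 10 = α_5. Error position i = 5.
  Consistency check: S_2/S_1 = 4·9 = 36 ≡ 10 = α_err ✓ (single-error assumption holds).
Step 4: error magnitude e = S_0/v_5 = S_0·∏_{j≠5}(α_5 − α_j) = 12·10 = 120 ≡ 3 (mod 13).
Step 5: correct position 5: c_5 = r_5 − e = 10 − 3 ≡ 7 (mod 13). Hence c = [4, 9, 0, 11, 7].
  Check: interpolating c through the α_i gives m(x) = 6 + 4·x (degree < 2) with m(α_i) = c_i for every i, so c is indeed a codeword.


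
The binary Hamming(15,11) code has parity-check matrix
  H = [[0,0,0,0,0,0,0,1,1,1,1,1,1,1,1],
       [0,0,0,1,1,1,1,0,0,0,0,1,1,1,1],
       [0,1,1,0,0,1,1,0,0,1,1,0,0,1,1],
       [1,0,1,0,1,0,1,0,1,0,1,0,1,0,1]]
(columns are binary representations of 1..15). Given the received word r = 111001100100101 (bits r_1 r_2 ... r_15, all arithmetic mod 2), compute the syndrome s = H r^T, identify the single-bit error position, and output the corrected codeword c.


s = (1, 0, 0, 1)^T, error position = 9, corrected codeword c = 111001101100101

Compute s = H r^T mod 2 one row at a time:
  s_1 = 0 + 0 + 1 + 0 + 0 + 1 + 0 + 1 = 3 ≡ 1 (mod 2).
  s_2 = 0 + 0 + 1 + 1 + 0 + 1 + 0 + 1 = 4 ≡ 0 (mod 2).
  s_3 = 1 + 1 + 1 + 1 + 1 + 0 + 0 + 1 = 6 ≡ 0 (mod 2).
  s_4 = 1 + 1 + 0 + 1 + 0 + 0 + 1 + 1 = 5 ≡ 1 (mod 2).
s = (1, 0, 0, 1)^T — this equals column 9 of H (binary 1001), so error is at position 9.
Correct: flip bit 9 of r = 111001100100101 to get c = 111001101100101.


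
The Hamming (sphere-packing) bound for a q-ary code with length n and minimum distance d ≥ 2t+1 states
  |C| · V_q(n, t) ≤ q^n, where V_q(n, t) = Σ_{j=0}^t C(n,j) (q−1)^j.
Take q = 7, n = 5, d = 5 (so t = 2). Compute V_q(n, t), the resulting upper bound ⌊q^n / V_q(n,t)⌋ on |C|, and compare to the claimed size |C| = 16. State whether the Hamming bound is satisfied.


V_q(n, t) = 391, q^n = 16807, Hamming bound = 42, |C| = 16 ≤ bound (satisfied).

Step 1: Compute V_q(n, t) = Σ_{j=0}^2 C(n, j) (q−1)^j.
  j = 0: C(5,0)·(6)^0 = 1·1 = 1.
  j = 1: C(5,1)·(6)^1 = 5·6 = 30.
  j = 2: C(5,2)·(6)^2 = 10·36 = 360.
  V_q(n, t) = 1 + 30 + 360 = 391.
Step 2: q^n = 7^5 = 16807.
Step 3: Hamming bound ⌊q^n / V_q(n,t)⌋ = ⌊16807/391⌋ = 42.
Step 4: Compare |C| = 16 to 42: satisfied.
The claimed |C| lies below the Hamming bound.


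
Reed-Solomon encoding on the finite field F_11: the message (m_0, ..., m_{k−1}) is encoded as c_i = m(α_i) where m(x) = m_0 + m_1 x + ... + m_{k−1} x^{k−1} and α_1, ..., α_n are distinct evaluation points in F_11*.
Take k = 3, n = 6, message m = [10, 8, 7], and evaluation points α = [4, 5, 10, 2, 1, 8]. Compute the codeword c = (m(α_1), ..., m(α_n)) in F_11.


c = [0, 5, 9, 10, 3, 5]

Message polynomial: m(x) = 10 + 8·x + 7·x^2 (mod 11).
For each evaluation point α_i, compute m(α_i) mod 11:
  α_1 = 4: Horner steps 7 → 3 → 0, so m(4) = 0.
  α_2 = 5: Horner steps 7 → 10 → 5, so m(5) = 5.
  α_3 = 10: Horner steps 7 → 1 → 9, so m(10) = 9.
  α_4 = 2: Horner steps 7 → 0 → 10, so m(2) = 10.
  α_5 = 1: Horner steps 7 → 4 → 3, so m(1) = 3.
  α_6 = 8: Horner steps 7 → 9 → 5, so m(8) = 5.
Codeword c = [0, 5, 9, 10, 3, 5] ∈ F_11^6.


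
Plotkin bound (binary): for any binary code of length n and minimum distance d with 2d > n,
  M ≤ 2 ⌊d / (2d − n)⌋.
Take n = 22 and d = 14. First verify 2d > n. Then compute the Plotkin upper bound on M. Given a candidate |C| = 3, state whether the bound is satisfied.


Plotkin bound M ≤ 4; given |C| = 3 ≤ bound (satisfied).

Check applicability: 2d = 28, n = 22.
2d − n = 6 > 0, so Plotkin applies.
Compute d/(2d−n) = 14/6 ≈ 2.3333.
⌊d/(2d−n)⌋ = 2.
Plotkin bound: M ≤ 2·2 = 4.
Given |C| = 3, check: satisfied.
This |C| is below the Plotkin bound.


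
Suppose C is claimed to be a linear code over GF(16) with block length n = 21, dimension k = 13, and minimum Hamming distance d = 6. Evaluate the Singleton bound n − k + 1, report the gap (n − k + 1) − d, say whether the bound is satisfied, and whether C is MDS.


Singleton RHS = n − k + 1 = 9, slack = 3, bound satisfied, not MDS.

Singleton bound: d ≤ n − k + 1.
Here n = 21, k = 13, so n − k + 1 = 9.
Given d = 6, check d ≤ 9: YES.
Slack = (n − k + 1) − d = 3.
The code is NOT MDS (slack = 3 > 0).
Description: the claimed parameters are [21, 13, 6]_16; such a code would be non-MDS.


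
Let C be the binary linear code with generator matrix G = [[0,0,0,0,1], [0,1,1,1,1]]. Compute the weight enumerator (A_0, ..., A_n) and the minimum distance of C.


Weight distribution: A_0 = 1, A_1 = 1, A_3 = 1, A_4 = 1. Minimum distance d = 1.

Enumerate all 2^2 = 4 messages m ∈ F_2^2.
For each, compute codeword c = mG in F_2^5, then tally its weight.
  m = 00 → c = 00000, weight = 0.
  m = 10 → c = 00001, weight = 1.
  m = 01 → c = 01111, weight = 4.
  m = 11 → c = 01110, weight = 3.
Tally weights:
  weight 0: 1 codewords.
  weight 1: 1 codewords.
  weight 3: 1 codewords.
  weight 4: 1 codewords.
Minimum distance d = smallest w > 0 with A_w > 0 = 1.
Sanity: Σ A_w = 4 = 2^2 = 4 ✓.


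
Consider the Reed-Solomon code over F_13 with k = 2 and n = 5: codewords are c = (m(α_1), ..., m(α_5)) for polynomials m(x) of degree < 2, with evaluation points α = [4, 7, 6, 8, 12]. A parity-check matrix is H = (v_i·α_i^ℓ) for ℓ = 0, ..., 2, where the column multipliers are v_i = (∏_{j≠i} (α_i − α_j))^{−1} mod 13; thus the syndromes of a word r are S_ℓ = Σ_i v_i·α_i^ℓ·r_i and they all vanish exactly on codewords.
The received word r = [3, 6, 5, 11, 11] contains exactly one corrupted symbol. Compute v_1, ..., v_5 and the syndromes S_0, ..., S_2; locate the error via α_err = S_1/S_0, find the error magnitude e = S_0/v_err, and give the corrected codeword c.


S = (8, 12, 5), error at position 4, error magnitude e = 4, c = [3, 6, 5, 7, 11].

Step 1: column multipliers v_i = (∏_{j≠i}(α_i − α_j))^{−1} mod 13.
  i = 1 (α = 4): (4−7)(4−6)(4−8)(4−12) = (−3)·(−2)·(−4)·(−8) = 192 ≡ 10, so v_1 = 10^{−1} = 4 (mod 13).
  i = 2 (α = 7): (7−4)(7−6)(7−8)(7−12) = 3·1·(−1)·(−5) = 15 ≡ 2, so v_2 = 2^{−1} = 7 (mod 13).
  i = 3 (α = 6): (6−4)(6−7)(6−8)(6−12) = 2·(−1)·(−2)·(−6) = −24 ≡ 2, so v_3 = 2^{−1} = 7 (mod 13).
  i = 4 (α = 8): (8−4)(8−7)(8−6)(8−12) = 4·1·2·(−4) = −32 ≡ 7, so v_4 = 7^{−1} = 2 (mod 13).
  i = 5 (α = 12): (12−4)(12−7)(12−6)(12−8) = 8·5·6·4 = 960 ≡ 11, so v_5 = 11^{−1} = 6 (mod 13).
  v = [4, 7, 7, 2, 6].
Step 2: syndromes of r = [3, 6, 5, 11, 11] (all sums mod 13).
  S_0 = Σ v_i r_i = 4·3 + 7·6 + 7·5 + 2·11 + 6·11 = 177 ≡ 8.
  S_1 = Σ v_i α_i r_i = 4·4·3 + 7·7·6 + 7·6·5 + 2·8·11 + 6·12·11 = 1520 ≡ 12.
  α_i^2 mod 13 = [3, 10, 10, 12, 1].
  S_2 = Σ v_i α_i^2 r_i = 4·3·3 + 7·10·6 + 7·10·5 + 2·12·11 + 6·1·11 = 1136 ≡ 5.
  S = (8, 12, 5) ≠ 0, so r is not a codeword (an error is present).
Step 3: locate the error. For a single error e at position i, S_ℓ = v_i·e·α_i^ℓ, so α_err = S_1/S_0.
  S_0^{−1} = 8^{−1} = 5 (mod 13), so α_err = 12·5 = 60 ≡ 8 = α_4. Error position i = 4.
  Consistency check: S_2/S_1 = 5·12 = 60 ≡ 8 = α_err ✓ (single-error assumption holds).
Step 4: error magnitude e = S_0/v_4 = S_0·∏_{j≠4}(α_4 − α_j) = 8·7 = 56 ≡ 4 (mod 13).
Step 5: correct position 4: c_4 = r_4 − e = 11 − 4 ≡ 7 (mod 13). Hence c = [3, 6, 5, 7, 11].
  Check: interpolating c through the α_i gives m(x) = 12 + 1·x (degree < 2) with m(α_i) = c_i for every i, so c is indeed a codeword.


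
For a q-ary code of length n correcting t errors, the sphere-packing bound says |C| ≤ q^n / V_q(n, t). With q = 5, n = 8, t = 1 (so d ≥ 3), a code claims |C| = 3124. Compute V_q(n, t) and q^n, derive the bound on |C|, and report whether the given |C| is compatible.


V_q(n, t) = 33, q^n = 390625, Hamming bound = 11837, |C| = 3124 ≤ bound (satisfied).

Step 1: Compute V_q(n, t) = Σ_{j=0}^1 C(n, j) (q−1)^j.
  j = 0: C(8,0)·(4)^0 = 1·1 = 1.
  j = 1: C(8,1)·(4)^1 = 8·4 = 32.
  V_q(n, t) = 1 + 32 = 33.
Step 2: q^n = 5^8 = 390625.
Step 3: Hamming bound ⌊q^n / V_q(n,t)⌋ = ⌊390625/33⌋ = 11837.
Step 4: Compare |C| = 3124 to 11837: satisfied.
The claimed |C| lies below the Hamming bound.


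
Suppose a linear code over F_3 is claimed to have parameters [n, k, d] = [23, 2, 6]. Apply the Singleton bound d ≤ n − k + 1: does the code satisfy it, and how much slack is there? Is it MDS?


Singleton RHS = n − k + 1 = 22, slack = 16, bound satisfied, not MDS.

Singleton bound: d ≤ n − k + 1.
Here n = 23, k = 2, so n − k + 1 = 22.
Given d = 6, check d ≤ 22: YES.
Slack = (n − k + 1) − d = 16.
The code is NOT MDS (slack = 16 > 0).
Description: the claimed parameters are [23, 2, 6]_3; such a code would be non-MDS.


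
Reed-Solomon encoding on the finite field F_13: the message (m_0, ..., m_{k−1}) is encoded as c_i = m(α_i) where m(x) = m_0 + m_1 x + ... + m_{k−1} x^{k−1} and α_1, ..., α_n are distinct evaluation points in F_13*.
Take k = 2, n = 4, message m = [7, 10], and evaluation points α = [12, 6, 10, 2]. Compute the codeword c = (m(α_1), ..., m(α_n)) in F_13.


c = [10, 2, 3, 1]

Message polynomial: m(x) = 7 + 10·x (mod 13).
For each evaluation point α_i, compute m(α_i) mod 13:
  α_1 = 12: Horner steps 10 → 10, so m(12) = 10.
  α_2 = 6: Horner steps 10 → 2, so m(6) = 2.
  α_3 = 10: Horner steps 10 → 3, so m(10) = 3.
  α_4 = 2: Horner steps 10 → 1, so m(2) = 1.
Codeword c = [10, 2, 3, 1] ∈ F_13^4.


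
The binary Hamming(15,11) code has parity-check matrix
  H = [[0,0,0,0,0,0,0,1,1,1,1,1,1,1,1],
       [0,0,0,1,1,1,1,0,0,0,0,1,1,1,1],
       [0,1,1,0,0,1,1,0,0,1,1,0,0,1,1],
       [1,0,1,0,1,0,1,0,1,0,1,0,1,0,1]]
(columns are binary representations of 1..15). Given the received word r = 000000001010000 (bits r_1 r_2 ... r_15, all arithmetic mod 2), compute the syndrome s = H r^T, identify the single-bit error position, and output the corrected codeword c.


s = (0, 0, 1, 0)^T, error position = 2, corrected codeword c = 010000001010000

Compute s = H r^T mod 2 one row at a time:
  s_1 = 0 + 1 + 0 + 1 + 0 + 0 + 0 + 0 = 2 ≡ 0 (mod 2).
  s_2 = 0 + 0 + 0 + 0 + 0 + 0 + 0 + 0 = 0 ≡ 0 (mod 2).
  s_3 = 0 + 0 + 0 + 0 + 0 + 1 + 0 + 0 = 1 ≡ 1 (mod 2).
  s_4 = 0 + 0 + 0 + 0 + 1 + 1 + 0 + 0 = 2 ≡ 0 (mod 2).
s = (0, 0, 1, 0)^T — this equals column 2 of H (binary 0010), so error is at position 2.
Correct: flip bit 2 of r = 000000001010000 to get c = 010000001010000.


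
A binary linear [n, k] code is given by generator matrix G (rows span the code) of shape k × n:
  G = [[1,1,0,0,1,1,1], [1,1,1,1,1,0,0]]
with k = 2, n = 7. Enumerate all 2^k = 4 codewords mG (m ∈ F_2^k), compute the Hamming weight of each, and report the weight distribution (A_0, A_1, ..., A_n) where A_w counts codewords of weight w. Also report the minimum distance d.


Weight distribution: A_0 = 1, A_4 = 1, A_5 = 2. Minimum distance d = 4.

Enumerate all 2^2 = 4 messages m ∈ F_2^2.
For each, compute codeword c = mG in F_2^7, then tally its weight.
  m = 00 → c = 0000000, weight = 0.
  m = 10 → c = 1100111, weight = 5.
  m = 01 → c = 1111100, weight = 5.
  m = 11 → c = 0011011, weight = 4.
Tally weights:
  weight 0: 1 codewords.
  weight 4: 1 codewords.
  weight 5: 2 codewords.
Minimum distance d = smallest w > 0 with A_w > 0 = 4.
Sanity: Σ A_w = 4 = 2^2 = 4 ✓.


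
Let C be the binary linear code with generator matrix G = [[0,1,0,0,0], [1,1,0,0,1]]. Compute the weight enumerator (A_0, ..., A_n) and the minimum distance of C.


Weight distribution: A_0 = 1, A_1 = 1, A_2 = 1, A_3 = 1. Minimum distance d = 1.

Enumerate all 2^2 = 4 messages m ∈ F_2^2.
For each, compute codeword c = mG in F_2^5, then tally its weight.
  m = 00 → c = 00000, weight = 0.
  m = 10 → c = 01000, weight = 1.
  m = 01 → c = 11001, weight = 3.
  m = 11 → c = 10001, weight = 2.
Tally weights:
  weight 0: 1 codewords.
  weight 1: 1 codewords.
  weight 2: 1 codewords.
  weight 3: 1 codewords.
Minimum distance d = smallest w > 0 with A_w > 0 = 1.
Sanity: Σ A_w = 4 = 2^2 = 4 ✓.


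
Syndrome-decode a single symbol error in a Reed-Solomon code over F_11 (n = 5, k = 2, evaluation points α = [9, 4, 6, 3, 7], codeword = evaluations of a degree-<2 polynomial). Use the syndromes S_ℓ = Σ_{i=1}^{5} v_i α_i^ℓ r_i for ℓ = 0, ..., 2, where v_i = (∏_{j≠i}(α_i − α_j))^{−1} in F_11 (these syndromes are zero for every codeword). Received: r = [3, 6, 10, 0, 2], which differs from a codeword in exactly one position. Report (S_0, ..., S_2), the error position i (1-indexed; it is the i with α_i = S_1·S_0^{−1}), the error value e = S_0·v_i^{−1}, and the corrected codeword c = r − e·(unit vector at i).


S = (2, 1, 6), error at position 3, error magnitude e = 3, c = [3, 6, 7, 0, 2].

Step 1: column multipliers v_i = (∏_{j≠i}(α_i − α_j))^{−1} mod 11.
  i = 1 (α = 9): (9−4)(9−6)(9−3)(9−7) = 5·3·6·2 = 180 ≡ 4, so v_1 = 4^{−1} = 3 (mod 11).
  i = 2 (α = 4): (4−9)(4−6)(4−3)(4−7) = (−5)·(−2)·1·(−3) = −30 ≡ 3, so v_2 = 3^{−1} = 4 (mod 11).
  i = 3 (α = 6): (6−9)(6−4)(6−3)(6−7) = (−3)·2·3·(−1) = 18 ≡ 7, so v_3 = 7^{−1} = 8 (mod 11).
  i = 4 (α = 3): (3−9)(3−4)(3−6)(3−7) = (−6)·(−1)·(−3)·(−4) = 72 ≡ 6, so v_4 = 6^{−1} = 2 (mod 11).
  i = 5 (α = 7): (7−9)(7−4)(7−6)(7−3) = (−2)·3·1·4 = −24 ≡ 9, so v_5 = 9^{−1} = 5 (mod 11).
  v = [3, 4, 8, 2, 5].
Step 2: syndromes of r = [3, 6, 10, 0, 2] (all sums mod 11).
  S_0 = Σ v_i r_i = 3·3 + 4·6 + 8·10 + 2·0 + 5·2 = 123 ≡ 2.
  S_1 = Σ v_i α_i r_i = 3·9·3 + 4·4·6 + 8·6·10 + 2·3·0 + 5·7·2 = 727 ≡ 1.
  α_i^2 mod 11 = [4, 5, 3, 9, 5].
  S_2 = Σ v_i α_i^2 r_i = 3·4·3 + 4·5·6 + 8·3·10 + 2·9·0 + 5·5·2 = 446 ≡ 6.
  S = (2, 1, 6) ≠ 0, so r is not a codeword (an error is present).
Step 3: locate the error. For a single error e at position i, S_ℓ = v_i·e·α_i^ℓ, so α_err = S_1/S_0.
  S_0^{−1} = 2^{−1} = 6 (mod 11), so α_err = 1·6 = 6 ≡ 6 = α_3. Error position i = 3.
  Consistency check: S_2/S_1 = 6·1 = 6 ≡ 6 = α_err ✓ (single-error assumption holds).
Step 4: error magnitude e = S_0/v_3 = S_0·∏_{j≠3}(α_3 − α_j) = 2·7 = 14 ≡ 3 (mod 11).
Step 5: correct position 3: c_3 = r_3 − e = 10 − 3 ≡ 7 (mod 11). Hence c = [3, 6, 7, 0, 2].
  Check: interpolating c through the α_i gives m(x) = 4 + 6·x (degree < 2) with m(α_i) = c_i for every i, so c is indeed a codeword.
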